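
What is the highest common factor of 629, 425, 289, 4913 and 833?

17

629 = 17 · 37; 425 = 5² · 17; 289 = 17²; 4913 = 17³; 833 = 7² · 17
gcd takes min exponent of each prime: 17 = 17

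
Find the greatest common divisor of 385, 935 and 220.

55

gcd(385, 935): 935 = 2·385 + 165; 385 = 2·165 + 55; 165 = 3·55 + 0 → 55
gcd(55, 220): 220 = 4·55 + 0 → 55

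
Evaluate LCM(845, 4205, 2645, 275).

lcm(845, 4205) = 845·4205/gcd = 3553225/5 = 710645
lcm(710645, 2645) = 710645·2645/gcd = 1879656025/5 = 375931205
lcm(375931205, 275) = 375931205·275/gcd = 103381081375/5 = 20676216275

20676216275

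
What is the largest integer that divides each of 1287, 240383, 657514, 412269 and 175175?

143

1287 = 3² · 11 · 13; 240383 = 11 · 13 · 41²; 657514 = 2 · 11³ · 13 · 19; 412269 = 3 · 11 · 13 · 31²; 175175 = 5² · 7² · 11 · 13
gcd takes min exponent of each prime: 11 · 13 = 143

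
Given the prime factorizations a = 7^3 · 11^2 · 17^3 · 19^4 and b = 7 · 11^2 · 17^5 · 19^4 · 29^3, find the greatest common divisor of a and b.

min exponent per shared prime: 7 · 11^2 · 17^3 · 19^4 = 542306210831

542306210831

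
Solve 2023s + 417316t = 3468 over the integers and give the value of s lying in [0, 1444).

208

gcd(2023, 417316) = 289 (Euclid: 417316 = 206·2023 + 578; 2023 = 3·578 + 289; 578 = 2·289 + 0), and 289 | 3468.
Extended Euclid: 2023·(619) + 417316·(-3) = 289. Scale by 12: s₀ = 7428.
General solution s = s₀ + 1444k; reducing mod 1444 gives s = 208 (and t = -1).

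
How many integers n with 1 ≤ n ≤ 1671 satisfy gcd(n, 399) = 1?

399 = 3·7·19. Inclusion–exclusion on these primes:
1671 − ⌊1671/3⌋ − ⌊1671/7⌋ − ⌊1671/19⌋ + ⌊1671/21⌋ + ⌊1671/57⌋ + ⌊1671/133⌋ − ⌊1671/399⌋ = 905

905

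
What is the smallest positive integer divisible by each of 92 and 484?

11132

92 = 2² · 23; 484 = 2² · 11²
max exponents: 2² · 11² · 23 = 11132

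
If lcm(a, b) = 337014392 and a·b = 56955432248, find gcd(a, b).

169

From gcd × lcm = ab: gcd = 56955432248 / 337014392 = 169.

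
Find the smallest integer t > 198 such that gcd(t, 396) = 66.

gcd(t, 396) = 66 forces 66 | t; write t = 66s. Then gcd(66s, 66·6) = 66·gcd(s, 6), so need gcd(s, 6) = 1.
66s > 198 gives s ≥ 4. The least s ≥ 4 coprime to 6 is 5, so t = 66·5 = 330.

330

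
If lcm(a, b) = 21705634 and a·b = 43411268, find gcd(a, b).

gcd·lcm = product, so gcd = 43411268/21705634 = 2.

2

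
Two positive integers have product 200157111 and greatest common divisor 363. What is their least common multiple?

Since gcd(a,b)·lcm(a,b) = ab, lcm = 200157111/363 = 551397.

551397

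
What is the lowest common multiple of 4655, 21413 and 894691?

102889465

lcm(4655, 21413) = 4655·21413/gcd = 99677515/931 = 107065
lcm(107065, 894691) = 107065·894691/gcd = 95790091915/931 = 102889465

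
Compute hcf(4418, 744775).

1

4418 = 2 · 47²
744775 = 5² · 31³
Common: 1 = 1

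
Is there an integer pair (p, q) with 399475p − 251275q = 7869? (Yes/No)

No

gcd(399475, 251275): 399475 = 1·251275 + 148200; 251275 = 1·148200 + 103075; 148200 = 1·103075 + 45125; 103075 = 2·45125 + 12825; 45125 = 3·12825 + 6650; 12825 = 1·6650 + 6175; 6650 = 1·6175 + 475; 6175 = 13·475 + 0 → 475
475 does not divide 7869, so a solution does not exist.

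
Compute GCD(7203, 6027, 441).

147

gcd(7203, 6027): 7203 = 1·6027 + 1176; 6027 = 5·1176 + 147; 1176 = 8·147 + 0 → 147
gcd(147, 441): 441 = 3·147 + 0 → 147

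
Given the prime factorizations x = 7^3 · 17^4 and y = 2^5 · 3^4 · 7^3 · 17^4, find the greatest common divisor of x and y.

28647703

min exponent per shared prime: 7^3 · 17^4 = 28647703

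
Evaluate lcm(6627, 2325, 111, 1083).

6627 = 3 · 47²; 2325 = 3 · 5² · 31; 111 = 3 · 37; 1083 = 3 · 19²
lcm takes max exponent of each prime: 3 · 5² · 19² · 31 · 37 · 47² = 68600550225

68600550225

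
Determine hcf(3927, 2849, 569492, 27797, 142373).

gcd(3927, 2849): 3927 = 1·2849 + 1078; 2849 = 2·1078 + 693; 1078 = 1·693 + 385; 693 = 1·385 + 308; 385 = 1·308 + 77; 308 = 4·77 + 0 → 77
gcd(77, 569492): 569492 = 7396·77 + 0 → 77
gcd(77, 27797): 27797 = 361·77 + 0 → 77
gcd(77, 142373): 142373 = 1849·77 + 0 → 77

77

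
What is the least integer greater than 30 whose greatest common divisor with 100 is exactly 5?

Multiples of 5 above 30: 5·7, 5·8, … . Need the cofactor coprime to 100/5 = 20.
Checking s = 7, 8, … the first with gcd(s, 20) = 1 is s = 7, giving 35.

35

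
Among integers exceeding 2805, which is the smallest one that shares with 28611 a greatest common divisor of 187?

gcd(k, 28611) = 187 forces 187 | k; write k = 187s. Then gcd(187s, 187·153) = 187·gcd(s, 153), so need gcd(s, 153) = 1.
187s > 2805 gives s ≥ 16. The least s ≥ 16 coprime to 153 is 16, so k = 187·16 = 2992.

2992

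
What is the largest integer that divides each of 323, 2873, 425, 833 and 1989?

gcd(323, 2873): 2873 = 8·323 + 289; 323 = 1·289 + 34; 289 = 8·34 + 17; 34 = 2·17 + 0 → 17
gcd(17, 425): 425 = 25·17 + 0 → 17
gcd(17, 833): 833 = 49·17 + 0 → 17
gcd(17, 1989): 1989 = 117·17 + 0 → 17

17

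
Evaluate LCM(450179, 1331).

599188249

gcd first: 450179 = 338·1331 + 301; 1331 = 4·301 + 127; 301 = 2·127 + 47; 127 = 2·47 + 33; 47 = 1·33 + 14; 33 = 2·14 + 5; 14 = 2·5 + 4; 5 = 1·4 + 1; 4 = 4·1 + 0 → gcd = 1
lcm = 450179·1331/gcd = 599188249/1 = 599188249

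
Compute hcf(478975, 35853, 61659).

17

gcd(478975, 35853): 478975 = 13·35853 + 12886; 35853 = 2·12886 + 10081; 12886 = 1·10081 + 2805; 10081 = 3·2805 + 1666; 2805 = 1·1666 + 1139; 1666 = 1·1139 + 527; 1139 = 2·527 + 85; 527 = 6·85 + 17; 85 = 5·17 + 0 → 17
gcd(17, 61659): 61659 = 3627·17 + 0 → 17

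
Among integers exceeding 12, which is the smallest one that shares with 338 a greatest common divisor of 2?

Multiples of 2 above 12: 2·7, 2·8, … . Need the cofactor coprime to 338/2 = 169.
Checking s = 7, 8, … the first with gcd(s, 169) = 1 is s = 7, giving 14.

14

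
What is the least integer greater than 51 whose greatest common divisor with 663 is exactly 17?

gcd(m, 663) = 17 forces 17 | m; write m = 17s. Then gcd(17s, 17·39) = 17·gcd(s, 39), so need gcd(s, 39) = 1.
17s > 51 gives s ≥ 4. The least s ≥ 4 coprime to 39 is 4, so m = 17·4 = 68.

68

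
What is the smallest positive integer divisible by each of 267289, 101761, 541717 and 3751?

31197936530563

lcm(267289, 101761) = 267289·101761/gcd = 27199595929/121 = 224790049
lcm(224790049, 541717) = 224790049·541717/gcd = 121772590974133/121 = 1006385049373
lcm(1006385049373, 3751) = 1006385049373·3751/gcd = 3774950320198123/121 = 31197936530563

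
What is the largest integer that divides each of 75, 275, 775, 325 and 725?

gcd(75, 275): 275 = 3·75 + 50; 75 = 1·50 + 25; 50 = 2·25 + 0 → 25
gcd(25, 775): 775 = 31·25 + 0 → 25
gcd(25, 325): 325 = 13·25 + 0 → 25
gcd(25, 725): 725 = 29·25 + 0 → 25

25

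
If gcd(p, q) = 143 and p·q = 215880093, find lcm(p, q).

1509651

gcd·lcm = product, so lcm = 215880093/143 = 1509651.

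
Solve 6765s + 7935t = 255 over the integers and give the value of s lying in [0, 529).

522

Euclid: 7935 = 1·6765 + 1170; 6765 = 5·1170 + 915; 1170 = 1·915 + 255; 915 = 3·255 + 150; 255 = 1·150 + 105; 150 = 1·105 + 45; 105 = 2·45 + 15; 45 = 3·15 + 0 → gcd = 15; 255 = 15·17.
Back-substitution yields 6765·(-156) + 7935·(133) = 15, so one solution is s = -156·17 = -2652, t = 133·17 = 2261.
Solutions in s differ by 7935/15 = 529; the one in [0, 529) is -2652 mod 529 = 522.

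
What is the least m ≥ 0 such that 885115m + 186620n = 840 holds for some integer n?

280

Euclid: 885115 = 4·186620 + 138635; 186620 = 1·138635 + 47985; 138635 = 2·47985 + 42665; 47985 = 1·42665 + 5320; 42665 = 8·5320 + 105; 5320 = 50·105 + 70; 105 = 1·70 + 35; 70 = 2·35 + 0 → gcd = 35; 840 = 35·24.
Back-substitution yields 885115·(1789) + 186620·(-8485) = 35, so one solution is m = 1789·24 = 42936, n = -8485·24 = -203640.
Solutions in m differ by 186620/35 = 5332; the one in [0, 5332) is 42936 mod 5332 = 280.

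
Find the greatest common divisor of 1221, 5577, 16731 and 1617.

33

1221 = 3 · 11 · 37; 5577 = 3 · 11 · 13²; 16731 = 3² · 11 · 13²; 1617 = 3 · 7² · 11
gcd takes min exponent of each prime: 3 · 11 = 33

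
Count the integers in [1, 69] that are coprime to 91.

55

91 = 7·13. Inclusion–exclusion on these primes:
69 − ⌊69/7⌋ − ⌊69/13⌋ + ⌊69/91⌋ = 55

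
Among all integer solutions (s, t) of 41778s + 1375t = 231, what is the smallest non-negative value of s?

102

gcd(41778, 1375) = 11 (Euclid: 41778 = 30·1375 + 528; 1375 = 2·528 + 319; 528 = 1·319 + 209; 319 = 1·209 + 110; 209 = 1·110 + 99; 110 = 1·99 + 11; 99 = 9·11 + 0), and 11 | 231.
Extended Euclid: 41778·(-13) + 1375·(395) = 11. Scale by 21: s₀ = -273.
General solution s = s₀ + 125k; reducing mod 125 gives s = 102 (and t = -3099).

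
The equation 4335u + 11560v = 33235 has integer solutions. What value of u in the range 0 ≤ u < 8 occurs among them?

5

Euclid: 11560 = 2·4335 + 2890; 4335 = 1·2890 + 1445; 2890 = 2·1445 + 0 → gcd = 1445; 33235 = 1445·23.
Back-substitution yields 4335·(3) + 11560·(-1) = 1445, so one solution is u = 3·23 = 69, v = -1·23 = -23.
Solutions in u differ by 11560/1445 = 8; the one in [0, 8) is 69 mod 8 = 5.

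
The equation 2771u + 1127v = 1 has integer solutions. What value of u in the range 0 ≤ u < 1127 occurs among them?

Euclid: 2771 = 2·1127 + 517; 1127 = 2·517 + 93; 517 = 5·93 + 52; 93 = 1·52 + 41; 52 = 1·41 + 11; 41 = 3·11 + 8; 11 = 1·8 + 3; 8 = 2·3 + 2; 3 = 1·2 + 1; 2 = 2·1 + 0 → gcd = 1; 1 = 1·1.
Back-substitution yields 2771·(412) + 1127·(-1013) = 1, so one solution is u = 412·1 = 412, v = -1013·1 = -1013.
Solutions in u differ by 1127/1 = 1127; the one in [0, 1127) is 412 mod 1127 = 412.

412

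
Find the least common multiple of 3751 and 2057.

3751 = 11² · 31; 2057 = 11² · 17
max exponents: 11² · 17 · 31 = 63767

63767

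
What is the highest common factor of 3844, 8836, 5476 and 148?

4

gcd(3844, 8836): 8836 = 2·3844 + 1148; 3844 = 3·1148 + 400; 1148 = 2·400 + 348; 400 = 1·348 + 52; 348 = 6·52 + 36; 52 = 1·36 + 16; 36 = 2·16 + 4; 16 = 4·4 + 0 → 4
gcd(4, 5476): 5476 = 1369·4 + 0 → 4
gcd(4, 148): 148 = 37·4 + 0 → 4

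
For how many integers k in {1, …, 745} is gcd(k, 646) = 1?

646 = 2·17·19. Inclusion–exclusion on these primes:
745 − ⌊745/2⌋ − ⌊745/17⌋ − ⌊745/19⌋ + ⌊745/34⌋ + ⌊745/38⌋ + ⌊745/323⌋ − ⌊745/646⌋ = 332

332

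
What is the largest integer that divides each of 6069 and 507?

3

6069 = 3 · 7 · 17²
507 = 3 · 13²
Common: 3 = 3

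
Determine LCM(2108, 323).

2108 = 2² · 17 · 31; 323 = 17 · 19
max exponents: 2² · 17 · 19 · 31 = 40052

40052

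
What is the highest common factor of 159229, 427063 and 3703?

7

gcd(159229, 427063): 427063 = 2·159229 + 108605; 159229 = 1·108605 + 50624; 108605 = 2·50624 + 7357; 50624 = 6·7357 + 6482; 7357 = 1·6482 + 875; 6482 = 7·875 + 357; 875 = 2·357 + 161; 357 = 2·161 + 35; 161 = 4·35 + 21; 35 = 1·21 + 14; 21 = 1·14 + 7; 14 = 2·7 + 0 → 7
gcd(7, 3703): 3703 = 529·7 + 0 → 7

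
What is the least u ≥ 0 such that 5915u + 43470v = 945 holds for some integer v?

Euclid: 43470 = 7·5915 + 2065; 5915 = 2·2065 + 1785; 2065 = 1·1785 + 280; 1785 = 6·280 + 105; 280 = 2·105 + 70; 105 = 1·70 + 35; 70 = 2·35 + 0 → gcd = 35; 945 = 35·27.
Back-substitution yields 5915·(463) + 43470·(-63) = 35, so one solution is u = 463·27 = 12501, v = -63·27 = -1701.
Solutions in u differ by 43470/35 = 1242; the one in [0, 1242) is 12501 mod 1242 = 81.

81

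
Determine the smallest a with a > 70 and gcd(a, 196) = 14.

196 = 14·14. Any a with gcd(a, 196) = 14 is a multiple of 14, say 14s, with s coprime to 14.
Need s > 70/14, so s ≥ 6. First s ≥ 6 with gcd(s, 14) = 1 is s = 9. Thus a = 14·9 = 126.

126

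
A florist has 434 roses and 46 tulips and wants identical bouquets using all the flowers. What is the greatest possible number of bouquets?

Euclid: 434 = 9·46 + 20; 46 = 2·20 + 6; 20 = 3·6 + 2; 6 = 3·2 + 0. Last nonzero remainder: 2.

2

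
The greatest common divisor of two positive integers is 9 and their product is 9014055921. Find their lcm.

1001561769

Since gcd(p,q)·lcm(p,q) = pq, lcm = 9014055921/9 = 1001561769.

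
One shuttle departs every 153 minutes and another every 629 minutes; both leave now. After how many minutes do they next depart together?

5661

153 = 3² · 17; 629 = 17 · 37
max exponents: 3² · 17 · 37 = 5661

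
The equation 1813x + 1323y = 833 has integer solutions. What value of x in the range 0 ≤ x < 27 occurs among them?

26

Reduce mod 1323: 1813x ≡ 833 (mod 1323). With g = gcd(1813, 1323) = 49 dividing 833, divide through: 37x ≡ 17 (mod 27).
Since gcd(37, 27) = 1, x ≡ 17·(37)⁻¹ ≡ 26 (mod 27). Smallest non-negative: 26.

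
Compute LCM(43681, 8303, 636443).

43681 = 11² · 19²; 8303 = 19² · 23; 636443 = 19² · 41 · 43
lcm takes max exponent of each prime: 11² · 19² · 23 · 41 · 43 = 1771220869

1771220869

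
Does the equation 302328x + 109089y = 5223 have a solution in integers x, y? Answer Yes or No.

No

gcd(302328, 109089): 302328 = 2·109089 + 84150; 109089 = 1·84150 + 24939; 84150 = 3·24939 + 9333; 24939 = 2·9333 + 6273; 9333 = 1·6273 + 3060; 6273 = 2·3060 + 153; 3060 = 20·153 + 0 → 153
153 does not divide 5223, so a solution does not exist.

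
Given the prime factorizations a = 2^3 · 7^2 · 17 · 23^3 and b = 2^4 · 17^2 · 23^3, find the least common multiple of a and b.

2756750192

max exponent per prime: 2^4 · 7^2 · 17^2 · 23^3 = 2756750192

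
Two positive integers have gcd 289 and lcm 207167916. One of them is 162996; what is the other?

367319

Using mn = gcd(m,n)·lcm(m,n) = 289·207167916 = 59871527724, we get n = 59871527724/162996 = 367319.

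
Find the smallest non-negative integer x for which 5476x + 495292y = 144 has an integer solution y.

Reduce mod 495292: 5476x ≡ 144 (mod 495292). With g = gcd(5476, 495292) = 4 dividing 144, divide through: 1369x ≡ 36 (mod 123823).
Since gcd(1369, 123823) = 1, x ≡ 36·(1369)⁻¹ ≡ 29486 (mod 123823). Smallest non-negative: 29486.

29486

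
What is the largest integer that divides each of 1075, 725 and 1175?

25

gcd(1075, 725): 1075 = 1·725 + 350; 725 = 2·350 + 25; 350 = 14·25 + 0 → 25
gcd(25, 1175): 1175 = 47·25 + 0 → 25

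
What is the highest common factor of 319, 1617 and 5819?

11

gcd(319, 1617): 1617 = 5·319 + 22; 319 = 14·22 + 11; 22 = 2·11 + 0 → 11
gcd(11, 5819): 5819 = 529·11 + 0 → 11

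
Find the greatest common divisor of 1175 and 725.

Euclid: 1175 = 1·725 + 450; 725 = 1·450 + 275; 450 = 1·275 + 175; 275 = 1·175 + 100; 175 = 1·100 + 75; 100 = 1·75 + 25; 75 = 3·25 + 0. Last nonzero remainder: 25.

25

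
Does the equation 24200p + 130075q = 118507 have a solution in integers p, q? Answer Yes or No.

No

gcd(24200, 130075): 130075 = 5·24200 + 9075; 24200 = 2·9075 + 6050; 9075 = 1·6050 + 3025; 6050 = 2·3025 + 0 → 3025
3025 does not divide 118507, so a solution does not exist.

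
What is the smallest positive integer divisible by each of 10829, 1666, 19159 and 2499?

1494402

10829 = 7² · 13 · 17; 1666 = 2 · 7² · 17; 19159 = 7² · 17 · 23; 2499 = 3 · 7² · 17
lcm takes max exponent of each prime: 2 · 3 · 7² · 13 · 17 · 23 = 1494402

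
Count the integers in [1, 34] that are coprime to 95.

Prime factors of 95: 5, 19. Count integers ≤ 34 divisible by none of them.
By inclusion–exclusion: 34 − ⌊34/5⌋ − ⌊34/19⌋ + ⌊34/95⌋ = 27.

27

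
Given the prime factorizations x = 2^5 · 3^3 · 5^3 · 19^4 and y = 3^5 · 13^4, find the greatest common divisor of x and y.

min exponent per shared prime: 3^3 = 27

27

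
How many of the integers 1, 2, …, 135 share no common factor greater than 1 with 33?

82

Prime factors of 33: 3, 11. Count integers ≤ 135 divisible by none of them.
By inclusion–exclusion: 135 − ⌊135/3⌋ − ⌊135/11⌋ + ⌊135/33⌋ = 82.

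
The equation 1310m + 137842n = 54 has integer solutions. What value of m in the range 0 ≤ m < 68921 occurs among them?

10838

gcd(1310, 137842) = 2 (Euclid: 137842 = 105·1310 + 292; 1310 = 4·292 + 142; 292 = 2·142 + 8; 142 = 17·8 + 6; 8 = 1·6 + 2; 6 = 3·2 + 0), and 2 | 54.
Extended Euclid: 1310·(-17467) + 137842·(166) = 2. Scale by 27: m₀ = -471609.
General solution m = m₀ + 68921t; reducing mod 68921 gives m = 10838 (and n = -103).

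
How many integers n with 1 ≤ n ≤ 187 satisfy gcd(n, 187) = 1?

Prime factors of 187: 11, 17. Count integers ≤ 187 divisible by none of them.
By inclusion–exclusion: 187 − ⌊187/11⌋ − ⌊187/17⌋ + ⌊187/187⌋ = 160.

160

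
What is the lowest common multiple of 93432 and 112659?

93432 = 2³ · 3 · 17 · 229; 112659 = 3 · 17 · 47²
max exponents: 2³ · 3 · 17 · 47² · 229 = 206391288

206391288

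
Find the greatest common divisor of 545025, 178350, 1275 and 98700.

75

gcd(545025, 178350): 545025 = 3·178350 + 9975; 178350 = 17·9975 + 8775; 9975 = 1·8775 + 1200; 8775 = 7·1200 + 375; 1200 = 3·375 + 75; 375 = 5·75 + 0 → 75
gcd(75, 1275): 1275 = 17·75 + 0 → 75
gcd(75, 98700): 98700 = 1316·75 + 0 → 75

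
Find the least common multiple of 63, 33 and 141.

32571

lcm(63, 33) = 63·33/gcd = 2079/3 = 693
lcm(693, 141) = 693·141/gcd = 97713/3 = 32571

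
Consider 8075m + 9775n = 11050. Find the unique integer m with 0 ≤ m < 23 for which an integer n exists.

5

Reduce mod 9775: 8075m ≡ 11050 (mod 9775). With g = gcd(8075, 9775) = 425 dividing 11050, divide through: 19m ≡ 26 (mod 23).
Since gcd(19, 23) = 1, m ≡ 26·(19)⁻¹ ≡ 5 (mod 23). Smallest non-negative: 5.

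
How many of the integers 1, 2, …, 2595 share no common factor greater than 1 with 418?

1118

418 = 2·11·19. Inclusion–exclusion on these primes:
2595 − ⌊2595/2⌋ − ⌊2595/11⌋ − ⌊2595/19⌋ + ⌊2595/22⌋ + ⌊2595/38⌋ + ⌊2595/209⌋ − ⌊2595/418⌋ = 1118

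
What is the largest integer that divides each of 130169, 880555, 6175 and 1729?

247

130169 = 13 · 17 · 19 · 31; 880555 = 5 · 13 · 19 · 23 · 31; 6175 = 5² · 13 · 19; 1729 = 7 · 13 · 19
gcd takes min exponent of each prime: 13 · 19 = 247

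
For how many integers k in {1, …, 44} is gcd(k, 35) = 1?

31

35 = 5·7. Inclusion–exclusion on these primes:
44 − ⌊44/5⌋ − ⌊44/7⌋ + ⌊44/35⌋ = 31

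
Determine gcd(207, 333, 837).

207 = 3² · 23; 333 = 3² · 37; 837 = 3³ · 31
gcd takes min exponent of each prime: 3² = 9

9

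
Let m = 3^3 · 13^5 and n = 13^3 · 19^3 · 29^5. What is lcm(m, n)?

max exponent per prime: 3^3 · 13^5 · 19^3 · 29^5 = 1410364338133356801

1410364338133356801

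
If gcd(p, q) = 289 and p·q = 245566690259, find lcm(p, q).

Since gcd(p,q)·lcm(p,q) = pq, lcm = 245566690259/289 = 849711731.

849711731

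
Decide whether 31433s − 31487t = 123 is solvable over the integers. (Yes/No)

By Bézout, 31433s − 31487t = 123 has integer solutions iff gcd(31433, 31487) | 123.
Euclid: 31487 = 1·31433 + 54; 31433 = 582·54 + 5; 54 = 10·5 + 4; 5 = 1·4 + 1; 4 = 4·1 + 0. gcd = 1; 123 mod 1 = 0. Yes.

Yes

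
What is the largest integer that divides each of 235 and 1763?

235 = 5 · 47
1763 = 41 · 43
Common: 1 = 1

1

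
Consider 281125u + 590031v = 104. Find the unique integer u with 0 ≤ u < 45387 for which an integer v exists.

40226

Euclid: 590031 = 2·281125 + 27781; 281125 = 10·27781 + 3315; 27781 = 8·3315 + 1261; 3315 = 2·1261 + 793; 1261 = 1·793 + 468; 793 = 1·468 + 325; 468 = 1·325 + 143; 325 = 2·143 + 39; 143 = 3·39 + 26; 39 = 1·26 + 13; 26 = 2·13 + 0 → gcd = 13; 104 = 13·8.
Back-substitution yields 281125·(16375) + 590031·(-7802) = 13, so one solution is u = 16375·8 = 131000, v = -7802·8 = -62416.
Solutions in u differ by 590031/13 = 45387; the one in [0, 45387) is 131000 mod 45387 = 40226.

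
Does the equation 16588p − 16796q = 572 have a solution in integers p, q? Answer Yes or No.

Yes

gcd(16588, 16796): 16796 = 1·16588 + 208; 16588 = 79·208 + 156; 208 = 1·156 + 52; 156 = 3·52 + 0 → 52
52 divides 572, so a solution exists.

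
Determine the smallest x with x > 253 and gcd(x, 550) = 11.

gcd(x, 550) = 11 forces 11 | x; write x = 11s. Then gcd(11s, 11·50) = 11·gcd(s, 50), so need gcd(s, 50) = 1.
11s > 253 gives s ≥ 24. The least s ≥ 24 coprime to 50 is 27, so x = 11·27 = 297.

297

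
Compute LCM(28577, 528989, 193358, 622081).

lcm(28577, 528989) = 28577·528989/gcd = 15116918653/17 = 889230509
lcm(889230509, 193358) = 889230509·193358/gcd = 171939832759222/17 = 10114107809366
lcm(10114107809366, 622081) = 10114107809366·622081/gcd = 6291794300158210646/629 = 10002852623462974

10002852623462974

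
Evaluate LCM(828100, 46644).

57138900

828100 = 2² · 5² · 7² · 13²; 46644 = 2² · 3 · 13² · 23
max exponents: 2² · 3 · 5² · 7² · 13² · 23 = 57138900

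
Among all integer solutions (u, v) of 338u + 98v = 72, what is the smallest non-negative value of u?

gcd(338, 98) = 2 (Euclid: 338 = 3·98 + 44; 98 = 2·44 + 10; 44 = 4·10 + 4; 10 = 2·4 + 2; 4 = 2·2 + 0), and 2 | 72.
Extended Euclid: 338·(-20) + 98·(69) = 2. Scale by 36: u₀ = -720.
General solution u = u₀ + 49t; reducing mod 49 gives u = 15 (and v = -51).

15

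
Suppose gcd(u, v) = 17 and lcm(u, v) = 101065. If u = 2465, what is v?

Using uv = gcd(u,v)·lcm(u,v) = 17·101065 = 1718105, we get v = 1718105/2465 = 697.

697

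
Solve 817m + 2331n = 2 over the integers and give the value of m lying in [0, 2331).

1826

Euclid: 2331 = 2·817 + 697; 817 = 1·697 + 120; 697 = 5·120 + 97; 120 = 1·97 + 23; 97 = 4·23 + 5; 23 = 4·5 + 3; 5 = 1·3 + 2; 3 = 1·2 + 1; 2 = 2·1 + 0 → gcd = 1; 2 = 1·2.
Back-substitution yields 817·(913) + 2331·(-320) = 1, so one solution is m = 913·2 = 1826, n = -320·2 = -640.
Solutions in m differ by 2331/1 = 2331; the one in [0, 2331) is 1826 mod 2331 = 1826.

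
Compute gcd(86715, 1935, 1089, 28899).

9

86715 = 3² · 5 · 41 · 47; 1935 = 3² · 5 · 43; 1089 = 3² · 11²; 28899 = 3² · 13² · 19
gcd takes min exponent of each prime: 3² = 9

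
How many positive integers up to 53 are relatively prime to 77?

Prime factors of 77: 7, 11. Count integers ≤ 53 divisible by none of them.
By inclusion–exclusion: 53 − ⌊53/7⌋ − ⌊53/11⌋ + ⌊53/77⌋ = 42.

42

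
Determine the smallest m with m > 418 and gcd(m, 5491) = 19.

Multiples of 19 above 418: 19·23, 19·24, … . Need the cofactor coprime to 5491/19 = 289.
Checking s = 23, 24, … the first with gcd(s, 289) = 1 is s = 23, giving 437.

437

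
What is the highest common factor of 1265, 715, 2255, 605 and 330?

55

gcd(1265, 715): 1265 = 1·715 + 550; 715 = 1·550 + 165; 550 = 3·165 + 55; 165 = 3·55 + 0 → 55
gcd(55, 2255): 2255 = 41·55 + 0 → 55
gcd(55, 605): 605 = 11·55 + 0 → 55
gcd(55, 330): 330 = 6·55 + 0 → 55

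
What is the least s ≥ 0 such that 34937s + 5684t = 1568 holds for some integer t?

36

Euclid: 34937 = 6·5684 + 833; 5684 = 6·833 + 686; 833 = 1·686 + 147; 686 = 4·147 + 98; 147 = 1·98 + 49; 98 = 2·49 + 0 → gcd = 49; 1568 = 49·32.
Back-substitution yields 34937·(41) + 5684·(-252) = 49, so one solution is s = 41·32 = 1312, t = -252·32 = -8064.
Solutions in s differ by 5684/49 = 116; the one in [0, 116) is 1312 mod 116 = 36.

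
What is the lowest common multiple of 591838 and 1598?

27816386

591838 = 2 · 13² · 17 · 103; 1598 = 2 · 17 · 47
max exponents: 2 · 13² · 17 · 47 · 103 = 27816386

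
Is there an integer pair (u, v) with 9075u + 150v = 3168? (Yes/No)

No

By Bézout, 9075u + 150v = 3168 has integer solutions iff gcd(9075, 150) | 3168.
Euclid: 9075 = 60·150 + 75; 150 = 2·75 + 0. gcd = 75; 3168 mod 75 = 18. No.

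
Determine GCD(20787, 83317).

Euclid: 83317 = 4·20787 + 169; 20787 = 123·169 + 0. Last nonzero remainder: 169.

169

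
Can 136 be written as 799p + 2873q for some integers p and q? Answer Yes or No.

Yes

gcd(799, 2873): 2873 = 3·799 + 476; 799 = 1·476 + 323; 476 = 1·323 + 153; 323 = 2·153 + 17; 153 = 9·17 + 0 → 17
17 divides 136, so a solution exists.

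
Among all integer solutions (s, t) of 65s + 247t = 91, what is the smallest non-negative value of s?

Euclid: 247 = 3·65 + 52; 65 = 1·52 + 13; 52 = 4·13 + 0 → gcd = 13; 91 = 13·7.
Back-substitution yields 65·(4) + 247·(-1) = 13, so one solution is s = 4·7 = 28, t = -1·7 = -7.
Solutions in s differ by 247/13 = 19; the one in [0, 19) is 28 mod 19 = 9.

9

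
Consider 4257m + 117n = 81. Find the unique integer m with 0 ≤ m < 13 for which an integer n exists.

7

Euclid: 4257 = 36·117 + 45; 117 = 2·45 + 27; 45 = 1·27 + 18; 27 = 1·18 + 9; 18 = 2·9 + 0 → gcd = 9; 81 = 9·9.
Back-substitution yields 4257·(-5) + 117·(182) = 9, so one solution is m = -5·9 = -45, n = 182·9 = 1638.
Solutions in m differ by 117/9 = 13; the one in [0, 13) is -45 mod 13 = 7.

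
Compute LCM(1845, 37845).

1845 = 3² · 5 · 41; 37845 = 3² · 5 · 29²
max exponents: 3² · 5 · 29² · 41 = 1551645

1551645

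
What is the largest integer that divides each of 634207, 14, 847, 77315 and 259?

634207 = 7³ · 43²; 14 = 2 · 7; 847 = 7 · 11²; 77315 = 5 · 7 · 47²; 259 = 7 · 37
gcd takes min exponent of each prime: 7 = 7

7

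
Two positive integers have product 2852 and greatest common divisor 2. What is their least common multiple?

1426

gcd·lcm = product, so lcm = 2852/2 = 1426.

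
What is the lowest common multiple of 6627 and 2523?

gcd first: 6627 = 2·2523 + 1581; 2523 = 1·1581 + 942; 1581 = 1·942 + 639; 942 = 1·639 + 303; 639 = 2·303 + 33; 303 = 9·33 + 6; 33 = 5·6 + 3; 6 = 2·3 + 0 → gcd = 3
lcm = 6627·2523/gcd = 16719921/3 = 5573307

5573307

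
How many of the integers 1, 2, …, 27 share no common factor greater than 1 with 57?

17

Prime factors of 57: 3, 19. Count integers ≤ 27 divisible by none of them.
By inclusion–exclusion: 27 − ⌊27/3⌋ − ⌊27/19⌋ + ⌊27/57⌋ = 17.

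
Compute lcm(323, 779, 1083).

754851

323 = 17 · 19; 779 = 19 · 41; 1083 = 3 · 19²
lcm takes max exponent of each prime: 3 · 17 · 19² · 41 = 754851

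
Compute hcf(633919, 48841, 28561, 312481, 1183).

169

633919 = 11² · 13² · 31; 48841 = 13² · 17²; 28561 = 13⁴; 312481 = 13² · 43²; 1183 = 7 · 13²
gcd takes min exponent of each prime: 13² = 169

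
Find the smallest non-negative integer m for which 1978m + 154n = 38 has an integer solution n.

Reduce mod 154: 1978m ≡ 38 (mod 154). With g = gcd(1978, 154) = 2 dividing 38, divide through: 989m ≡ 19 (mod 77).
Since gcd(989, 77) = 1, m ≡ 19·(989)⁻¹ ≡ 69 (mod 77). Smallest non-negative: 69.

69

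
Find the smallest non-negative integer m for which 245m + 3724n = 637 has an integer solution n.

Reduce mod 3724: 245m ≡ 637 (mod 3724). With g = gcd(245, 3724) = 49 dividing 637, divide through: 5m ≡ 13 (mod 76).
Since gcd(5, 76) = 1, m ≡ 13·(5)⁻¹ ≡ 33 (mod 76). Smallest non-negative: 33.

33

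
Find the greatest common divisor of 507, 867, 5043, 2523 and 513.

3

gcd(507, 867): 867 = 1·507 + 360; 507 = 1·360 + 147; 360 = 2·147 + 66; 147 = 2·66 + 15; 66 = 4·15 + 6; 15 = 2·6 + 3; 6 = 2·3 + 0 → 3
gcd(3, 5043): 5043 = 1681·3 + 0 → 3
gcd(3, 2523): 2523 = 841·3 + 0 → 3
gcd(3, 513): 513 = 171·3 + 0 → 3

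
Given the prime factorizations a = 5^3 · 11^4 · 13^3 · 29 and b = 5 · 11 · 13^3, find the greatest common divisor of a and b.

120835

min exponent per shared prime: 5 · 11 · 13^3 = 120835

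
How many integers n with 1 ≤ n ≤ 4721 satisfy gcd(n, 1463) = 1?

1463 = 7·11·19. Inclusion–exclusion on these primes:
4721 − ⌊4721/7⌋ − ⌊4721/11⌋ − ⌊4721/19⌋ + ⌊4721/77⌋ + ⌊4721/133⌋ + ⌊4721/209⌋ − ⌊4721/1463⌋ = 3485

3485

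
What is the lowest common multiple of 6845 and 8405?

gcd first: 8405 = 1·6845 + 1560; 6845 = 4·1560 + 605; 1560 = 2·605 + 350; 605 = 1·350 + 255; 350 = 1·255 + 95; 255 = 2·95 + 65; 95 = 1·65 + 30; 65 = 2·30 + 5; 30 = 6·5 + 0 → gcd = 5
lcm = 6845·8405/gcd = 57532225/5 = 11506445

11506445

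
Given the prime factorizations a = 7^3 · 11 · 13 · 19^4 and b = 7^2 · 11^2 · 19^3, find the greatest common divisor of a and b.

min exponent per shared prime: 7^2 · 11 · 19^3 = 3697001

3697001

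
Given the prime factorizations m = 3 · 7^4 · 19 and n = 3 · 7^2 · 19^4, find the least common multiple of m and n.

max exponent per prime: 3 · 7^4 · 19^4 = 938702163

938702163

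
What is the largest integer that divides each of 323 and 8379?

19

Euclid: 8379 = 25·323 + 304; 323 = 1·304 + 19; 304 = 16·19 + 0. Last nonzero remainder: 19.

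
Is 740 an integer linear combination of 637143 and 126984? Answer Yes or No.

No

gcd(637143, 126984): 637143 = 5·126984 + 2223; 126984 = 57·2223 + 273; 2223 = 8·273 + 39; 273 = 7·39 + 0 → 39
39 does not divide 740, so a solution does not exist.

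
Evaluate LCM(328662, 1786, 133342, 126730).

6233451147990

328662 = 2 · 3² · 19 · 31²; 1786 = 2 · 19 · 47; 133342 = 2 · 11² · 19 · 29; 126730 = 2 · 5 · 19 · 23 · 29
lcm takes max exponent of each prime: 2 · 3² · 5 · 11² · 19 · 23 · 29 · 31² · 47 = 6233451147990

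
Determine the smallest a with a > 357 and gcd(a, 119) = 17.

374

gcd(a, 119) = 17 forces 17 | a; write a = 17s. Then gcd(17s, 17·7) = 17·gcd(s, 7), so need gcd(s, 7) = 1.
17s > 357 gives s ≥ 22. The least s ≥ 22 coprime to 7 is 22, so a = 17·22 = 374.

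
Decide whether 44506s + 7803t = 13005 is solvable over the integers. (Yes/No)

By Bézout, 44506s + 7803t = 13005 has integer solutions iff gcd(44506, 7803) | 13005.
Euclid: 44506 = 5·7803 + 5491; 7803 = 1·5491 + 2312; 5491 = 2·2312 + 867; 2312 = 2·867 + 578; 867 = 1·578 + 289; 578 = 2·289 + 0. gcd = 289; 13005 mod 289 = 0. Yes.

Yes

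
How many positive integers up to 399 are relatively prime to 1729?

Prime factors of 1729: 7, 13, 19. Count integers ≤ 399 divisible by none of them.
By inclusion–exclusion: 399 − ⌊399/7⌋ − ⌊399/13⌋ − ⌊399/19⌋ + ⌊399/91⌋ + ⌊399/133⌋ + ⌊399/247⌋ − ⌊399/1729⌋ = 299.

299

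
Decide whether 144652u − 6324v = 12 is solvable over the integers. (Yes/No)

By Bézout, 144652u − 6324v = 12 has integer solutions iff gcd(144652, 6324) | 12.
Euclid: 144652 = 22·6324 + 5524; 6324 = 1·5524 + 800; 5524 = 6·800 + 724; 800 = 1·724 + 76; 724 = 9·76 + 40; 76 = 1·40 + 36; 40 = 1·36 + 4; 36 = 9·4 + 0. gcd = 4; 12 mod 4 = 0. Yes.

Yes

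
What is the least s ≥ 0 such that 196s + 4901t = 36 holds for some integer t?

4001

gcd(196, 4901) = 1 (Euclid: 4901 = 25·196 + 1; 196 = 196·1 + 0), and 1 | 36.
Extended Euclid: 196·(-25) + 4901·(1) = 1. Scale by 36: s₀ = -900.
General solution s = s₀ + 4901k; reducing mod 4901 gives s = 4001 (and t = -160).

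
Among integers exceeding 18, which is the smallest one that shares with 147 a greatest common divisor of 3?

24

147 = 3·49. Any x with gcd(x, 147) = 3 is a multiple of 3, say 3s, with s coprime to 49.
Need s > 18/3, so s ≥ 7. First s ≥ 7 with gcd(s, 49) = 1 is s = 8. Thus x = 3·8 = 24.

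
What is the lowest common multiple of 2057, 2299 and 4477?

1446071

2057 = 11² · 17; 2299 = 11² · 19; 4477 = 11² · 37
lcm takes max exponent of each prime: 11² · 17 · 19 · 37 = 1446071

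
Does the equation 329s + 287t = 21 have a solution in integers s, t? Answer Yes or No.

By Bézout, 329s + 287t = 21 has integer solutions iff gcd(329, 287) | 21.
Euclid: 329 = 1·287 + 42; 287 = 6·42 + 35; 42 = 1·35 + 7; 35 = 5·7 + 0. gcd = 7; 21 mod 7 = 0. Yes.

Yes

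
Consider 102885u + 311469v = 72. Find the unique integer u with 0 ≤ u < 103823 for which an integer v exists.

Euclid: 311469 = 3·102885 + 2814; 102885 = 36·2814 + 1581; 2814 = 1·1581 + 1233; 1581 = 1·1233 + 348; 1233 = 3·348 + 189; 348 = 1·189 + 159; 189 = 1·159 + 30; 159 = 5·30 + 9; 30 = 3·9 + 3; 9 = 3·3 + 0 → gcd = 3; 72 = 3·24.
Back-substitution yields 102885·(-31324) + 311469·(10347) = 3, so one solution is u = -31324·24 = -751776, v = 10347·24 = 248328.
Solutions in u differ by 311469/3 = 103823; the one in [0, 103823) is -751776 mod 103823 = 78808.

78808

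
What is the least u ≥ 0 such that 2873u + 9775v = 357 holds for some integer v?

109

Euclid: 9775 = 3·2873 + 1156; 2873 = 2·1156 + 561; 1156 = 2·561 + 34; 561 = 16·34 + 17; 34 = 2·17 + 0 → gcd = 17; 357 = 17·21.
Back-substitution yields 2873·(279) + 9775·(-82) = 17, so one solution is u = 279·21 = 5859, v = -82·21 = -1722.
Solutions in u differ by 9775/17 = 575; the one in [0, 575) is 5859 mod 575 = 109.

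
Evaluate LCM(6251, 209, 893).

68761

6251 = 7 · 19 · 47; 209 = 11 · 19; 893 = 19 · 47
lcm takes max exponent of each prime: 7 · 11 · 19 · 47 = 68761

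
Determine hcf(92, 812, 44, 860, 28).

92 = 2² · 23; 812 = 2² · 7 · 29; 44 = 2² · 11; 860 = 2² · 5 · 43; 28 = 2² · 7
gcd takes min exponent of each prime: 2² = 4

4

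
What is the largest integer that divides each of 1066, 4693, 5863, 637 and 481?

gcd(1066, 4693): 4693 = 4·1066 + 429; 1066 = 2·429 + 208; 429 = 2·208 + 13; 208 = 16·13 + 0 → 13
gcd(13, 5863): 5863 = 451·13 + 0 → 13
gcd(13, 637): 637 = 49·13 + 0 → 13
gcd(13, 481): 481 = 37·13 + 0 → 13

13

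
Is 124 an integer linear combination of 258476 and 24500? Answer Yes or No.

gcd(258476, 24500): 258476 = 10·24500 + 13476; 24500 = 1·13476 + 11024; 13476 = 1·11024 + 2452; 11024 = 4·2452 + 1216; 2452 = 2·1216 + 20; 1216 = 60·20 + 16; 20 = 1·16 + 4; 16 = 4·4 + 0 → 4
4 divides 124, so a solution exists.

Yes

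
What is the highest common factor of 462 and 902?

22

462 = 2 · 3 · 7 · 11
902 = 2 · 11 · 41
Common: 2 · 11 = 22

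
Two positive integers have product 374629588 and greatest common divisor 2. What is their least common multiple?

gcd·lcm = product, so lcm = 374629588/2 = 187314794.

187314794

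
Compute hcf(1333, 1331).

1

1333 = 31 · 43
1331 = 11³
Common: 1 = 1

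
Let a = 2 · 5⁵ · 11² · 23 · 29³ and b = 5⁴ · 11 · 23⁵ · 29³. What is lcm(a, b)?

max exponent per prime: 2 · 5⁵ · 11² · 23⁵ · 29³ = 118713076879168750

118713076879168750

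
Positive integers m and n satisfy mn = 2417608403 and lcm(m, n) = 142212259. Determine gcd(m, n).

17

From gcd × lcm = mn: gcd = 2417608403 / 142212259 = 17.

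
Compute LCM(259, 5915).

gcd first: 5915 = 22·259 + 217; 259 = 1·217 + 42; 217 = 5·42 + 7; 42 = 6·7 + 0 → gcd = 7
lcm = 259·5915/gcd = 1531985/7 = 218855

218855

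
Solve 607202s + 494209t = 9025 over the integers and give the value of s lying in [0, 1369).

gcd(607202, 494209) = 361 (Euclid: 607202 = 1·494209 + 112993; 494209 = 4·112993 + 42237; 112993 = 2·42237 + 28519; 42237 = 1·28519 + 13718; 28519 = 2·13718 + 1083; 13718 = 12·1083 + 722; 1083 = 1·722 + 361; 722 = 2·361 + 0), and 361 | 9025.
Extended Euclid: 607202·(468) + 494209·(-575) = 361. Scale by 25: s₀ = 11700.
General solution s = s₀ + 1369k; reducing mod 1369 gives s = 748 (and t = -919).

748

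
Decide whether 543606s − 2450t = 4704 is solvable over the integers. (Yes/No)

Yes

By Bézout, 543606s − 2450t = 4704 has integer solutions iff gcd(543606, 2450) | 4704.
Euclid: 543606 = 221·2450 + 2156; 2450 = 1·2156 + 294; 2156 = 7·294 + 98; 294 = 3·98 + 0. gcd = 98; 4704 mod 98 = 0. Yes.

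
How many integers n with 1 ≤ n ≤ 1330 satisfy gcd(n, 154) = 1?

Prime factors of 154: 2, 7, 11. Count integers ≤ 1330 divisible by none of them.
By inclusion–exclusion: 1330 − ⌊1330/2⌋ − ⌊1330/7⌋ − ⌊1330/11⌋ + ⌊1330/14⌋ + ⌊1330/22⌋ + ⌊1330/77⌋ − ⌊1330/154⌋ = 519.

519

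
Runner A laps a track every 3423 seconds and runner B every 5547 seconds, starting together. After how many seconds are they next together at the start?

6329127

gcd first: 5547 = 1·3423 + 2124; 3423 = 1·2124 + 1299; 2124 = 1·1299 + 825; 1299 = 1·825 + 474; 825 = 1·474 + 351; 474 = 1·351 + 123; 351 = 2·123 + 105; 123 = 1·105 + 18; 105 = 5·18 + 15; 18 = 1·15 + 3; 15 = 5·3 + 0 → gcd = 3
lcm = 3423·5547/gcd = 18987381/3 = 6329127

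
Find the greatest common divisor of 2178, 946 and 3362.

2

gcd(2178, 946): 2178 = 2·946 + 286; 946 = 3·286 + 88; 286 = 3·88 + 22; 88 = 4·22 + 0 → 22
gcd(22, 3362): 3362 = 152·22 + 18; 22 = 1·18 + 4; 18 = 4·4 + 2; 4 = 2·2 + 0 → 2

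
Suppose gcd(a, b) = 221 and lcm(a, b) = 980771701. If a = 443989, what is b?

488189

a·b = gcd·lcm = 221·980771701 = 216750545921, so b = 216750545921/443989 = 488189.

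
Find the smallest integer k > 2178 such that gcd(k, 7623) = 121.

2299

7623 = 121·63. Any k with gcd(k, 7623) = 121 is a multiple of 121, say 121s, with s coprime to 63.
Need s > 2178/121, so s ≥ 19. First s ≥ 19 with gcd(s, 63) = 1 is s = 19. Thus k = 121·19 = 2299.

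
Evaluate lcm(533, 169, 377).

533 = 13 · 41; 169 = 13²; 377 = 13 · 29
lcm takes max exponent of each prime: 13² · 29 · 41 = 200941

200941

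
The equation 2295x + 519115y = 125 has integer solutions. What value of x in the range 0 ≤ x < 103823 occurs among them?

68763

Euclid: 519115 = 226·2295 + 445; 2295 = 5·445 + 70; 445 = 6·70 + 25; 70 = 2·25 + 20; 25 = 1·20 + 5; 20 = 4·5 + 0 → gcd = 5; 125 = 5·25.
Back-substitution yields 2295·(-22167) + 519115·(98) = 5, so one solution is x = -22167·25 = -554175, y = 98·25 = 2450.
Solutions in x differ by 519115/5 = 103823; the one in [0, 103823) is -554175 mod 103823 = 68763.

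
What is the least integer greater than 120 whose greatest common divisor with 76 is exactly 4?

124

76 = 4·19. Any t with gcd(t, 76) = 4 is a multiple of 4, say 4s, with s coprime to 19.
Need s > 120/4, so s ≥ 31. First s ≥ 31 with gcd(s, 19) = 1 is s = 31. Thus t = 4·31 = 124.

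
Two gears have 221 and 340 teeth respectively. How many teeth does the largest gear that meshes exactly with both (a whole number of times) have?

221 = 13 · 17
340 = 2² · 5 · 17
Common: 17 = 17

17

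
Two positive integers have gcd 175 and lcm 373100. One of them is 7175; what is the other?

9100

m·n = gcd·lcm = 175·373100 = 65292500, so n = 65292500/7175 = 9100.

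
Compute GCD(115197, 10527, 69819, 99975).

115197 = 3 · 19 · 43 · 47; 10527 = 3 · 11² · 29; 69819 = 3 · 17 · 37²; 99975 = 3 · 5² · 31 · 43
gcd takes min exponent of each prime: 3 = 3

3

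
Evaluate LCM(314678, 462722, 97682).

124499518598

314678 = 2 · 7² · 13² · 19; 462722 = 2 · 13² · 37²; 97682 = 2 · 13² · 17²
lcm takes max exponent of each prime: 2 · 7² · 13² · 17² · 19 · 37² = 124499518598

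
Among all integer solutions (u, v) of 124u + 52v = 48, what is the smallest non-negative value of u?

Reduce mod 52: 124u ≡ 48 (mod 52). With g = gcd(124, 52) = 4 dividing 48, divide through: 31u ≡ 12 (mod 13).
Since gcd(31, 13) = 1, u ≡ 12·(31)⁻¹ ≡ 5 (mod 13). Smallest non-negative: 5.

5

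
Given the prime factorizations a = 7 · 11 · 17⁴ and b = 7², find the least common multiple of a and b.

45017819

max exponent per prime: 7² · 11 · 17⁴ = 45017819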